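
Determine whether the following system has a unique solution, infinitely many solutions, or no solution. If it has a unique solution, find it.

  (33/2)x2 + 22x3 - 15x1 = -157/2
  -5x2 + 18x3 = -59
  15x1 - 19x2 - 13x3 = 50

no solution

Row-reduce:
R1 ← R1 / (-15).
R3 ← R3 − 15·R1.
R2 ← R2 / (-5).
R1 ← R1 + 11/10·R2.
R3 ← R3 + 5/2·R2.
Row 3 reduces to 0 = 1, a contradiction. The system is inconsistent.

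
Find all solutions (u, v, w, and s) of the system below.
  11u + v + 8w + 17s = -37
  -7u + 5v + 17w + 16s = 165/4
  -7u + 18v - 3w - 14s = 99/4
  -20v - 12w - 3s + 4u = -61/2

Row-reduce the augmented matrix:
R1 ← R1 / (11).
R2 ← R2 + 7·R1.
R3 ← R3 + 7·R1.
R4 ← R4 − 4·R1.
R2 ← R2 / (62/11).
R1 ← R1 − 1/11·R2.
R3 ← R3 − 205/11·R2.
R4 ← R4 + 224/11·R2.
R3 ← R3 / (-4399/62).
R1 ← R1 − 23/62·R3.
R2 ← R2 − 243/62·R3.
R4 ← R4 − 2012/31·R3.
R4 ← R4 / (16211/4399).
R1 ← R1 − 2783/4399·R4.
R2 ← R2 + 1390/4399·R4.
R3 ← R3 − 5695/4399·R4.
Reading off the reduced rows gives u = -3, v = -1/2, w = 11/4, s = -3/2.

u = -3, v = -1/2, w = 11/4, s = -3/2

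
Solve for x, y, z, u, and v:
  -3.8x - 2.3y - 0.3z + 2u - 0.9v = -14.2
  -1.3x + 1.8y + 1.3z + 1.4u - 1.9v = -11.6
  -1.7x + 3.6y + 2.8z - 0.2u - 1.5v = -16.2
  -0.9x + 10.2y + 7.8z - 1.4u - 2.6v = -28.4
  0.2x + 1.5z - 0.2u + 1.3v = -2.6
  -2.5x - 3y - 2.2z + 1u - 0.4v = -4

Row-reduce the augmented matrix:
R1 ← R1 / (-19/5).
R2 ← R2 + 13/10·R1.
R3 ← R3 + 17/10·R1.
R4 ← R4 + 9/10·R1.
R5 ← R5 − 1/5·R1.
R6 ← R6 + 5/2·R1.
R2 ← R2 / (983/380).
R1 ← R1 − 23/38·R2.
R3 ← R3 − 1759/380·R2.
R4 ← R4 − 4083/380·R2.
R5 ← R5 + 23/190·R2.
R6 ← R6 + 113/76·R2.
R3 ← R3 / (4171/9830).
R1 ← R1 + 245/983·R3.
R2 ← R2 − 533/983·R3.
R4 ← R4 − 20103/9830·R3.
R5 ← R5 − 3047/1966·R3.
R6 ← R6 + 11761/9830·R3.
R4 ← R4 / (137702/20855).
R1 ← R1 + 8714/4171·R4.
R2 ← R2 − 13816/4171·R4.
R3 ← R3 + 23352/4171·R4.
R5 ← R5 − 179683/20855·R4.
R6 ← R6 + 137702/20855·R4.
R5 ← R5 / (77545/275404).
R1 ← R1 − 41897/137702·R5.
R2 ← R2 + 50865/68851·R5.
R3 ← R3 − 38092/68851·R5.
R4 ← R4 + 175847/275404·R5.
R6 reduces to 0 = 0, so the extra equation is consistent.
Reading off the reduced rows gives x = 6, y = -6, z = 2, u = -5, v = -6.

x = 6, y = -6, z = 2, u = -5, v = -6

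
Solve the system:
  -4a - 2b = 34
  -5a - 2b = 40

Row-reduce the augmented matrix:
R1 ← R1 / (-4).
R2 ← R2 + 5·R1.
R2 ← R2 / (1/2).
R1 ← R1 − 1/2·R2.
Reading off the reduced rows gives a = -6, b = -5.

a = -6, b = -5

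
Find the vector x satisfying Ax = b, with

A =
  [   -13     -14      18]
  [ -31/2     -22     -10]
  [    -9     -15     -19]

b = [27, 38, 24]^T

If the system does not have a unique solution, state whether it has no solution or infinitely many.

Row-reduce:
R1 ← R1 / (-13).
R2 ← R2 + 31/2·R1.
R3 ← R3 + 9·R1.
R2 ← R2 / (-69/13).
R1 ← R1 − 14/13·R2.
R3 ← R3 + 69/13·R2.
Row 3 reduces to 0 = -1/2, a contradiction. The system is inconsistent.

no solution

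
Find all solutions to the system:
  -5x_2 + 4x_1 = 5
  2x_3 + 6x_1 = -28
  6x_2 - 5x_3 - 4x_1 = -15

Row-reduce the augmented matrix:
R1 ← R1 / (4).
R2 ← R2 − 6·R1.
R3 ← R3 + 4·R1.
R2 ← R2 / (15/2).
R1 ← R1 + 5/4·R2.
R3 ← R3 − 1·R2.
R3 ← R3 / (-79/15).
R1 ← R1 − 1/3·R3.
R2 ← R2 − 4/15·R3.
Reading off the reduced rows gives x_1 = -5, x_2 = -5, x_3 = 1.

x_1 = -5, x_2 = -5, x_3 = 1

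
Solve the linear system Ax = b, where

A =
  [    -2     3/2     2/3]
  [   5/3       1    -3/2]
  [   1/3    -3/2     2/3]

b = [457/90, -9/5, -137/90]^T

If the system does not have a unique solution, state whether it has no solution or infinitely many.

x_1 = 0, x_2 = 11/5, x_3 = 8/3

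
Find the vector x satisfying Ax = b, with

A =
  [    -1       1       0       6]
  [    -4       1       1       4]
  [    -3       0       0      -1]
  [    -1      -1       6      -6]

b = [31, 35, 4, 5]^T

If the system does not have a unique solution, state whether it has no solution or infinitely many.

x_1 = -3, x_2 = -2, x_3 = 5, x_4 = 5

Row-reduce the augmented matrix:
R1 ← R1 / (-1).
R2 ← R2 + 4·R1.
R3 ← R3 + 3·R1.
R4 ← R4 + 1·R1.
R2 ← R2 / (-3).
R1 ← R1 + 1·R2.
R3 ← R3 + 3·R2.
R4 ← R4 + 2·R2.
R3 ← R3 / (-1).
R1 ← R1 + 1/3·R3.
R2 ← R2 + 1/3·R3.
R4 ← R4 − 16/3·R3.
R4 ← R4 / (20/3).
R1 ← R1 − 1/3·R4.
R2 ← R2 − 19/3·R4.
R3 ← R3 + 1·R4.
Reading off the reduced rows gives x_1 = -3, x_2 = -2, x_3 = 5, x_4 = 5.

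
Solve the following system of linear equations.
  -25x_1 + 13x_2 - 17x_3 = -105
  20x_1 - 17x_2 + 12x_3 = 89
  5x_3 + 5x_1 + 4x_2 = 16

Row-reduce:
R1 ← R1 / (-25).
R2 ← R2 − 20·R1.
R3 ← R3 − 5·R1.
R2 ← R2 / (-33/5).
R1 ← R1 + 13/25·R2.
R3 ← R3 − 33/5·R2.
Rank is 2 with 3 unknowns, leaving x_3 free.

infinitely many solutions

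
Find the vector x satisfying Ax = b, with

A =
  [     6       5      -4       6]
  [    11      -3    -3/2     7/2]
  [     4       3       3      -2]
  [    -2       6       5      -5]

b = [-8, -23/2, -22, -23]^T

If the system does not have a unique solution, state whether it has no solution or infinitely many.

no solution

Row-reduce:
R1 ← R1 / (6).
R2 ← R2 − 11·R1.
R3 ← R3 − 4·R1.
R4 ← R4 + 2·R1.
R2 ← R2 / (-73/6).
R1 ← R1 − 5/6·R2.
R3 ← R3 + 1/3·R2.
R4 ← R4 − 23/3·R2.
R3 ← R3 / (402/73).
R1 ← R1 + 39/146·R3.
R2 ← R2 + 35/73·R3.
R4 ← R4 − 536/73·R3.
Row 4 reduces to 0 = -4/3, a contradiction. The system is inconsistent.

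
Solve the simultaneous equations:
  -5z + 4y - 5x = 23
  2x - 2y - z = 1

infinitely many solutions

Row-reduce:
R1 ← R1 / (-5).
R2 ← R2 − 2·R1.
R2 ← R2 / (-2/5).
R1 ← R1 + 4/5·R2.
Rank is 2 with 3 unknowns, leaving z free.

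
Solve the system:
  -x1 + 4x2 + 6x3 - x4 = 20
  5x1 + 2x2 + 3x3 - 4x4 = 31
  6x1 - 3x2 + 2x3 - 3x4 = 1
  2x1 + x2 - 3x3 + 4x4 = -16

Row-reduce the augmented matrix:
R1 ← R1 / (-1).
R2 ← R2 − 5·R1.
R3 ← R3 − 6·R1.
R4 ← R4 − 2·R1.
R2 ← R2 / (22).
R1 ← R1 + 4·R2.
R3 ← R3 − 21·R2.
R4 ← R4 − 9·R2.
R3 ← R3 / (13/2).
R2 ← R2 − 3/2·R3.
R4 ← R4 + 9/2·R3.
R4 ← R4 / (772/143).
R1 ← R1 + 7/11·R4.
R2 ← R2 + 45/143·R4.
R3 ← R3 + 9/143·R4.
Reading off the reduced rows gives x1 = 0, x2 = 5, x3 = -1, x4 = -6.

x1 = 0, x2 = 5, x3 = -1, x4 = -6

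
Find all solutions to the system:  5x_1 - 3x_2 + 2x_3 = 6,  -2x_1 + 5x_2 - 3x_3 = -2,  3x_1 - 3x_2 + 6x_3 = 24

Row-reduce the augmented matrix:
R1 ← R1 / (5).
R2 ← R2 + 2·R1.
R3 ← R3 − 3·R1.
R2 ← R2 / (19/5).
R1 ← R1 + 3/5·R2.
R3 ← R3 + 6/5·R2.
R3 ← R3 / (78/19).
R1 ← R1 − 1/19·R3.
R2 ← R2 + 11/19·R3.
Reading off the reduced rows gives x_1 = 1, x_2 = 3, x_3 = 5.

x_1 = 1, x_2 = 3, x_3 = 5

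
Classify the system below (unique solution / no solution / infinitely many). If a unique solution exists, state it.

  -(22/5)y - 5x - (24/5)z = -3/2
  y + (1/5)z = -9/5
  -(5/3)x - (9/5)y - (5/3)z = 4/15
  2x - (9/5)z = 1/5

no solution

Row-reduce:
R1 ← R1 / (-5).
R3 ← R3 + 5/3·R1.
R4 ← R4 − 2·R1.
R1 ← R1 − 22/25·R2.
R3 ← R3 + 1/3·R2.
R4 ← R4 + 44/25·R2.
Swap R3 and R4.
R3 ← R3 / (-421/125).
R1 ← R1 − 98/125·R3.
R2 ← R2 − 1/5·R3.
Row 4 reduces to 0 = 1/6, a contradiction. The system is inconsistent.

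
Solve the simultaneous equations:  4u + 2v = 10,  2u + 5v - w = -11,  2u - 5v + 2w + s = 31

infinitely many solutions

Row-reduce:
R1 ← R1 / (4).
R2 ← R2 − 2·R1.
R3 ← R3 − 2·R1.
R2 ← R2 / (4).
R1 ← R1 − 1/2·R2.
R3 ← R3 + 6·R2.
R3 ← R3 / (1/2).
R1 ← R1 − 1/8·R3.
R2 ← R2 + 1/4·R3.
Rank is 3 with 4 unknowns, leaving s free.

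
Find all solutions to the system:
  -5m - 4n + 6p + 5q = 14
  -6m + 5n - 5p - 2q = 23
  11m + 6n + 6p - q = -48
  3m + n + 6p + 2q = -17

infinitely many solutions

Row-reduce:
R1 ← R1 / (-5).
R2 ← R2 + 6·R1.
R3 ← R3 − 11·R1.
R4 ← R4 − 3·R1.
R2 ← R2 / (49/5).
R1 ← R1 − 4/5·R2.
R3 ← R3 + 14/5·R2.
R4 ← R4 + 7/5·R2.
R3 ← R3 / (110/7).
R1 ← R1 + 10/49·R3.
R2 ← R2 + 61/49·R3.
R4 ← R4 − 55/7·R3.
Rank is 3 with 4 unknowns, leaving q free.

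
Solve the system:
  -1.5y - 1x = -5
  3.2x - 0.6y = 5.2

Row-reduce the augmented matrix:
R1 ← R1 / (-1).
R2 ← R2 − 16/5·R1.
R2 ← R2 / (-27/5).
R1 ← R1 − 3/2·R2.
Reading off the reduced rows gives x = 2, y = 2.

x = 2, y = 2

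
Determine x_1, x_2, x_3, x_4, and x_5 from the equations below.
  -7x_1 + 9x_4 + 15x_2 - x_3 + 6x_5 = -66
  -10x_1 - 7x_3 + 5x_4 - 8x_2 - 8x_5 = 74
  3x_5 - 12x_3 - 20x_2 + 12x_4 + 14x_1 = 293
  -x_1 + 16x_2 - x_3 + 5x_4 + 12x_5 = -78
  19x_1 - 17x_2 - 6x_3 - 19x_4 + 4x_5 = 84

Row-reduce the augmented matrix:
R1 ← R1 / (-7).
R2 ← R2 + 10·R1.
R3 ← R3 − 14·R1.
R4 ← R4 + 1·R1.
R5 ← R5 − 19·R1.
R2 ← R2 / (-206/7).
R1 ← R1 + 15/7·R2.
R3 ← R3 − 10·R2.
R4 ← R4 − 97/7·R2.
R5 ← R5 − 166/7·R2.
R3 ← R3 / (-1637/103).
R1 ← R1 − 113/206·R3.
R2 ← R2 − 39/206·R3.
R4 ← R4 + 717/206·R3.
R5 ← R5 + 1360/103·R3.
R4 ← R4 / (-9774/1637).
R1 ← R1 − 376/1637·R4.
R2 ← R2 − 970/1637·R4.
R3 ← R3 + 2815/1637·R4.
R5 ← R5 + 38647/1637·R4.
R5 ← R5 / (-116203/19548).
R1 ← R1 − 7061/9774·R5.
R2 ← R2 − 3922/4887·R5.
R3 ← R3 + 18775/19548·R5.
R4 ← R4 + 4217/19548·R5.
Reading off the reduced rows gives x_1 = 4, x_2 = -6, x_3 = -4, x_4 = 6, x_5 = -1.

x_1 = 4, x_2 = -6, x_3 = -4, x_4 = 6, x_5 = -1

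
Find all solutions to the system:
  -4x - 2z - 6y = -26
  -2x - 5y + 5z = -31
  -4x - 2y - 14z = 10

infinitely many solutions

Row-reduce:
R1 ← R1 / (-4).
R2 ← R2 + 2·R1.
R3 ← R3 + 4·R1.
R2 ← R2 / (-2).
R1 ← R1 − 3/2·R2.
R3 ← R3 − 4·R2.
Rank is 2 with 3 unknowns, leaving z free.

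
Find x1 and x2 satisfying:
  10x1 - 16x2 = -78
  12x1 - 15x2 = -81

x1 = -3, x2 = 3

Row-reduce the augmented matrix:
R1 ← R1 / (10).
R2 ← R2 − 12·R1.
R2 ← R2 / (21/5).
R1 ← R1 + 8/5·R2.
Reading off the reduced rows gives x1 = -3, x2 = 3.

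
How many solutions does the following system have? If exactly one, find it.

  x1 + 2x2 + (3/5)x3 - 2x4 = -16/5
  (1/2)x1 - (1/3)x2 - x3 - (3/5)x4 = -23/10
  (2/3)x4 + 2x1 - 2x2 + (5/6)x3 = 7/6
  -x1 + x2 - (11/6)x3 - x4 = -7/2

Row-reduce the augmented matrix:
R2 ← R2 − 1/2·R1.
R3 ← R3 − 2·R1.
R4 ← R4 + 1·R1.
R2 ← R2 / (-4/3).
R1 ← R1 − 2·R2.
R3 ← R3 + 6·R2.
R4 ← R4 − 3·R2.
R3 ← R3 / (329/60).
R1 ← R1 + 27/20·R3.
R2 ← R2 − 39/40·R3.
R4 ← R4 + 499/120·R3.
R4 ← R4 / (73/987).
R1 ← R1 + 1142/1645·R4.
R2 ← R2 + 1332/1645·R4.
R3 ← R3 − 172/329·R4.
Reading off the reduced rows gives x1 = -3, x2 = -3, x3 = 3, x4 = -2.

x1 = -3, x2 = -3, x3 = 3, x4 = -2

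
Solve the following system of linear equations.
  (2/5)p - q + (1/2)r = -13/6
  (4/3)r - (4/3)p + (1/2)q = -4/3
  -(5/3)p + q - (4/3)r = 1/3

p = 5/3, q = 8/3, r = -1/3

Row-reduce the augmented matrix:
R1 ← R1 / (2/5).
R2 ← R2 + 4/3·R1.
R3 ← R3 + 5/3·R1.
R2 ← R2 / (-17/6).
R1 ← R1 + 5/2·R2.
R3 ← R3 + 19/6·R2.
R3 ← R3 / (-177/68).
R1 ← R1 + 95/68·R3.
R2 ← R2 + 18/17·R3.
Reading off the reduced rows gives p = 5/3, q = 8/3, r = -1/3.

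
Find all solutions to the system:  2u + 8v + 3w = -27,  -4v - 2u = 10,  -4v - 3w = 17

Row-reduce:
R1 ← R1 / (2).
R2 ← R2 + 2·R1.
R2 ← R2 / (4).
R1 ← R1 − 4·R2.
R3 ← R3 + 4·R2.
Rank is 2 with 3 unknowns, leaving w free.

infinitely many solutions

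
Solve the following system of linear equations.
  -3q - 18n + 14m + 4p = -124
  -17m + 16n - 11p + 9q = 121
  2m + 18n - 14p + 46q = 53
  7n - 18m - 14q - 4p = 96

Row-reduce:
R1 ← R1 / (14).
R2 ← R2 + 17·R1.
R3 ← R3 − 2·R1.
R4 ← R4 + 18·R1.
R2 ← R2 / (-41/7).
R1 ← R1 + 9/7·R2.
R3 ← R3 − 144/7·R2.
R4 ← R4 + 113/7·R2.
R3 ← R3 / (-1482/41).
R1 ← R1 − 67/41·R3.
R2 ← R2 − 43/41·R3.
R4 ← R4 − 741/41·R3.
Row 4 reduces to 0 = 3/2, a contradiction. The system is inconsistent.

no solution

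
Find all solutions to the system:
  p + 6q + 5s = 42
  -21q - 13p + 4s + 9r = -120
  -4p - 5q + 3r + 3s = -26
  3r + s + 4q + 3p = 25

infinitely many solutions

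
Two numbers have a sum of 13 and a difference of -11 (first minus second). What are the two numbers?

first number: 1, second number: 12

Let x = first number, y = second number.
  x + y = 13
  x - y = -11
From equation 1: x = 13 − y.
Substitute into equation 2 and solve: y = 12.
Then x = 1.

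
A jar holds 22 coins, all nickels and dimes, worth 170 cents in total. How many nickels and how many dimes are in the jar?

Let n = nickels, d = dimes.
  n + d = 22
  5n + 10d = 170
From equation 1: n = 22 − d.
Substitute into equation 2 and solve: d = 12.
Then n = 10.

nickels: 10, dimes: 12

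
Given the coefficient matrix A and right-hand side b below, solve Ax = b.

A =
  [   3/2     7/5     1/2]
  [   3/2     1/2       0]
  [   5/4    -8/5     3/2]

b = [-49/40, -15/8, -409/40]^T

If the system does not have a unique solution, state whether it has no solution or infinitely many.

Row-reduce the augmented matrix:
R1 ← R1 / (3/2).
R2 ← R2 − 3/2·R1.
R3 ← R3 − 5/4·R1.
R2 ← R2 / (-9/10).
R1 ← R1 − 14/15·R2.
R3 ← R3 + 83/30·R2.
R3 ← R3 / (283/108).
R1 ← R1 + 5/27·R3.
R2 ← R2 − 5/9·R3.
Reading off the reduced rows gives x_1 = -2, x_2 = 9/4, x_3 = -11/4.

x_1 = -2, x_2 = 9/4, x_3 = -11/4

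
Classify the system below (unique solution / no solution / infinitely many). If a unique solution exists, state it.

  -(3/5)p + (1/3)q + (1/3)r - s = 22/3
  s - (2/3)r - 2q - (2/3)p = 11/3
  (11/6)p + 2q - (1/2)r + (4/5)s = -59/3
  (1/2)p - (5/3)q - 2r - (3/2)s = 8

p = -5, q = -3, r = 1, s = -5

Row-reduce the augmented matrix:
R1 ← R1 / (-3/5).
R2 ← R2 + 2/3·R1.
R3 ← R3 − 11/6·R1.
R4 ← R4 − 1/2·R1.
R2 ← R2 / (-64/27).
R1 ← R1 + 5/9·R2.
R3 ← R3 − 163/54·R2.
R4 ← R4 + 25/18·R2.
R3 ← R3 / (-77/96).
R1 ← R1 + 5/16·R3.
R2 ← R2 − 7/16·R3.
R4 ← R4 + 107/96·R3.
R4 ← R4 / (-12849/3080).
R1 ← R1 − 309/308·R4.
R2 ← R2 + 36/55·R4.
R3 ← R3 + 831/1540·R4.
Reading off the reduced rows gives p = -5, q = -3, r = 1, s = -5.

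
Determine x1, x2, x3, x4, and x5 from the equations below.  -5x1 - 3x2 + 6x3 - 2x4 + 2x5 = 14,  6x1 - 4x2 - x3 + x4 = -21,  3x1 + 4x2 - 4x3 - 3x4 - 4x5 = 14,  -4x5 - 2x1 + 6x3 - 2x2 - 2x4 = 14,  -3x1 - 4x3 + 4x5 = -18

x1 = 2, x2 = 6, x3 = 5, x4 = -4, x5 = 2

Row-reduce the augmented matrix:
R1 ← R1 / (-5).
R2 ← R2 − 6·R1.
R3 ← R3 − 3·R1.
R4 ← R4 + 2·R1.
R5 ← R5 + 3·R1.
R2 ← R2 / (-38/5).
R1 ← R1 − 3/5·R2.
R3 ← R3 − 11/5·R2.
R4 ← R4 + 4/5·R2.
R5 ← R5 − 9/5·R2.
R3 ← R3 / (53/38).
R1 ← R1 + 27/38·R3.
R2 ← R2 + 31/38·R3.
R4 ← R4 − 56/19·R3.
R5 ← R5 + 233/38·R3.
R4 ← R4 / (460/53).
R1 ← R1 + 109/53·R4.
R2 ← R2 + 133/53·R4.
R3 ← R3 + 175/53·R4.
R5 ← R5 + 1027/53·R4.
R5 ← R5 / (-832/115).
R1 ← R1 + 164/115·R5.
R2 ← R2 + 198/115·R5.
R3 ← R3 + 40/23·R5.
R4 ← R4 + 8/115·R5.
Reading off the reduced rows gives x1 = 2, x2 = 6, x3 = 5, x4 = -4, x5 = 2.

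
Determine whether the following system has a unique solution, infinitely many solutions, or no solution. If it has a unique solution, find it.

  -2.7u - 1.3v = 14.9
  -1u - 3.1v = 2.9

u = -6, v = 1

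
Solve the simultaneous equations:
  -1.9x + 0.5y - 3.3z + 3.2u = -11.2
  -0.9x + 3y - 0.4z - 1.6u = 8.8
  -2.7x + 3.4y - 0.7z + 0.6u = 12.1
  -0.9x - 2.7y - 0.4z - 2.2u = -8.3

Row-reduce the augmented matrix:
R1 ← R1 / (-19/10).
R2 ← R2 + 9/10·R1.
R3 ← R3 + 27/10·R1.
R4 ← R4 + 9/10·R1.
R2 ← R2 / (105/38).
R1 ← R1 + 5/19·R2.
R3 ← R3 − 511/190·R2.
R4 ← R4 + 279/95·R2.
R3 ← R3 / (2143/750).
R1 ← R1 − 194/105·R3.
R2 ← R2 − 221/525·R3.
R4 ← R4 − 4199/1750·R3.
R4 ← R4 / (-469482/75005).
R1 ← R1 + 20844/15001·R4.
R2 ← R2 + 14894/15001·R4.
R3 ← R3 + 686/2143·R4.
Reading off the reduced rows gives x = -2, y = 3, z = 5, u = 0.

x = -2, y = 3, z = 5, u = 0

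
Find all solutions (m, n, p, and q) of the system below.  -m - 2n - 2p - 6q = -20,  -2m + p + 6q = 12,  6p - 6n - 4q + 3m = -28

infinitely many solutions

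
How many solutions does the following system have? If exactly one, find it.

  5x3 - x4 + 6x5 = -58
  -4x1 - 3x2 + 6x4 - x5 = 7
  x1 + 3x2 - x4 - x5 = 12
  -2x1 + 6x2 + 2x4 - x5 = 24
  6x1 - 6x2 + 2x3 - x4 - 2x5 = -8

x1 = 3, x2 = 3, x3 = -6, x4 = 4, x5 = -4

Row-reduce the augmented matrix:
Swap R1 and R2.
R1 ← R1 / (-4).
R3 ← R3 − 1·R1.
R4 ← R4 + 2·R1.
R5 ← R5 − 6·R1.
Swap R2 and R3.
R2 ← R2 / (9/4).
R1 ← R1 − 3/4·R2.
R4 ← R4 − 15/2·R2.
R5 ← R5 + 21/2·R2.
R3 ← R3 / (5).
R5 ← R5 − 2·R3.
R4 ← R4 / (-8/3).
R1 ← R1 + 5/3·R4.
R2 ← R2 − 2/9·R4.
R3 ← R3 + 1/5·R4.
R5 ← R5 − 161/15·R4.
R5 ← R5 / (121/40).
R1 ← R1 + 13/8·R5.
R2 ← R2 + 1/4·R5.
R3 ← R3 − 37/40·R5.
R4 ← R4 + 11/8·R5.
Reading off the reduced rows gives x1 = 3, x2 = 3, x3 = -6, x4 = 4, x5 = -4.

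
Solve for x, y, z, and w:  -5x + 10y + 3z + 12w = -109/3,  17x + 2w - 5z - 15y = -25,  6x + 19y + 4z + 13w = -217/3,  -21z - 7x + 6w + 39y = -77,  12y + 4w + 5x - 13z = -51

x = -2, y = -4/3, z = 1, w = -3

Row-reduce the augmented matrix:
R1 ← R1 / (-5).
R2 ← R2 − 17·R1.
R3 ← R3 − 6·R1.
R4 ← R4 + 7·R1.
R5 ← R5 − 5·R1.
R2 ← R2 / (19).
R1 ← R1 + 2·R2.
R3 ← R3 − 31·R2.
R4 ← R4 − 25·R2.
R5 ← R5 − 22·R2.
R3 ← R3 / (-84/95).
R1 ← R1 + 1/19·R3.
R2 ← R2 − 26/95·R3.
R4 ← R4 + 3044/95·R3.
R5 ← R5 + 1522/95·R3.
R4 ← R4 / (30881/21).
R1 ← R1 − 389/84·R4.
R2 ← R2 + 457/42·R4.
R3 ← R3 − 4031/84·R4.
R5 ← R5 − 30881/42·R4.
R5 reduces to 0 = 0, so the extra equation is consistent.
Reading off the reduced rows gives x = -2, y = -4/3, z = 1, w = -3.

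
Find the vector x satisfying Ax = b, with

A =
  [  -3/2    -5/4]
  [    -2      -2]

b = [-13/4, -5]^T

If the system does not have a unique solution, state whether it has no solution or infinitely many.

Row-reduce the augmented matrix:
R1 ← R1 / (-3/2).
R2 ← R2 + 2·R1.
R2 ← R2 / (-1/3).
R1 ← R1 − 5/6·R2.
Reading off the reduced rows gives x_1 = 1/2, x_2 = 2.

x_1 = 1/2, x_2 = 2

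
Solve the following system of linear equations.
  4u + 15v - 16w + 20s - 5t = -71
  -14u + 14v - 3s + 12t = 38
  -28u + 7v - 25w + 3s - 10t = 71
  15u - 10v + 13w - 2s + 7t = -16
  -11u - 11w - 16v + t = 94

infinitely many solutions

Row-reduce:
R1 ← R1 / (4).
R2 ← R2 + 14·R1.
R3 ← R3 + 28·R1.
R4 ← R4 − 15·R1.
R5 ← R5 + 11·R1.
R2 ← R2 / (133/2).
R1 ← R1 − 15/4·R2.
R3 ← R3 − 112·R2.
R4 ← R4 + 265/4·R2.
R5 ← R5 − 101/4·R2.
R3 ← R3 / (-811/19).
R1 ← R1 + 16/19·R3.
R2 ← R2 + 16/19·R3.
R4 ← R4 − 327/19·R3.
R5 ← R5 + 641/19·R3.
R4 ← R4 / (21663/11354).
R1 ← R1 − 7117/11354·R4.
R2 ← R2 − 2342/5677·R4.
R3 ← R3 + 573/811·R4.
R5 ← R5 − 64989/11354·R4.
Rank is 4 with 5 unknowns, leaving t free.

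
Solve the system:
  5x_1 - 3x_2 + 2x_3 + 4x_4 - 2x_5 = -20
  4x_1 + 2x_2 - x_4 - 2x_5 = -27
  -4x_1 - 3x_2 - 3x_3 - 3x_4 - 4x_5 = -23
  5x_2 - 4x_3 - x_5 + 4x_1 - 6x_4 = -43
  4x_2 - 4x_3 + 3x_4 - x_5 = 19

Row-reduce the augmented matrix:
R1 ← R1 / (5).
R2 ← R2 − 4·R1.
R3 ← R3 + 4·R1.
R4 ← R4 − 4·R1.
R2 ← R2 / (22/5).
R1 ← R1 + 3/5·R2.
R3 ← R3 + 27/5·R2.
R4 ← R4 − 37/5·R2.
R5 ← R5 − 4·R2.
R3 ← R3 / (-37/11).
R1 ← R1 − 2/11·R3.
R2 ← R2 + 4/11·R3.
R4 ← R4 + 32/11·R3.
R5 ← R5 + 28/11·R3.
R4 ← R4 / (159/74).
R1 ← R1 + 3/74·R4.
R2 ← R2 + 31/74·R4.
R3 ← R3 − 109/74·R4.
R5 ← R5 − 391/37·R4.
R5 ← R5 / (-4483/159).
R1 ← R1 + 35/53·R5.
R2 ← R2 − 293/159·R5.
R3 ← R3 + 425/159·R5.
R4 ← R4 − 484/159·R5.
Reading off the reduced rows gives x_1 = -5, x_2 = 3, x_3 = 1, x_4 = 5, x_5 = 4.

x_1 = -5, x_2 = 3, x_3 = 1, x_4 = 5, x_5 = 4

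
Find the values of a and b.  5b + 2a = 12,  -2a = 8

a = -4, b = 4

Row-reduce the augmented matrix:
R1 ← R1 / (2).
R2 ← R2 + 2·R1.
R2 ← R2 / (5).
R1 ← R1 − 5/2·R2.
Reading off the reduced rows gives a = -4, b = 4.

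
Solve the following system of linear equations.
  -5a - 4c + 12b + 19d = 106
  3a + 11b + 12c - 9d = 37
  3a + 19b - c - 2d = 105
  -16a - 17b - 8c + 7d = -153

Row-reduce the augmented matrix:
R1 ← R1 / (-5).
R2 ← R2 − 3·R1.
R3 ← R3 − 3·R1.
R4 ← R4 + 16·R1.
R2 ← R2 / (91/5).
R1 ← R1 + 12/5·R2.
R3 ← R3 − 131/5·R2.
R4 ← R4 + 277/5·R2.
R3 ← R3 / (-1567/91).
R1 ← R1 − 188/91·R3.
R2 ← R2 − 48/91·R3.
R4 ← R4 − 3096/91·R3.
R4 ← R4 / (-54451/1567).
R1 ← R1 + 4341/1567·R4.
R2 ← R2 − 492/1567·R4.
R3 ← R3 + 541/1567·R4.
Reading off the reduced rows gives a = 6, b = 5, c = 0, d = 4.

a = 6, b = 5, c = 0, d = 4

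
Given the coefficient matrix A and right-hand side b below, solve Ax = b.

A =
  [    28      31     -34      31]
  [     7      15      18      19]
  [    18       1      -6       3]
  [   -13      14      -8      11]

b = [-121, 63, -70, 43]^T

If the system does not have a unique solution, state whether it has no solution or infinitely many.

Row-reduce:
R1 ← R1 / (28).
R2 ← R2 − 7·R1.
R3 ← R3 − 18·R1.
R4 ← R4 + 13·R1.
R2 ← R2 / (29/4).
R1 ← R1 − 31/28·R2.
R3 ← R3 + 265/14·R2.
R4 ← R4 − 795/28·R2.
R3 ← R3 / (17264/203).
R1 ← R1 + 1068/203·R3.
R2 ← R2 − 106/29·R3.
R4 ← R4 + 25896/203·R3.
Row 4 reduces to 0 = -3/2, a contradiction. The system is inconsistent.

no solution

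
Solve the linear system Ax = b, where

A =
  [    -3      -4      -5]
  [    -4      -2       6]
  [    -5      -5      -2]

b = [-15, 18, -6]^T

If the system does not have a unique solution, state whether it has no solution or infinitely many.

infinitely many solutions

Row-reduce:
R1 ← R1 / (-3).
R2 ← R2 + 4·R1.
R3 ← R3 + 5·R1.
R2 ← R2 / (10/3).
R1 ← R1 − 4/3·R2.
R3 ← R3 − 5/3·R2.
Rank is 2 with 3 unknowns, leaving x_3 free.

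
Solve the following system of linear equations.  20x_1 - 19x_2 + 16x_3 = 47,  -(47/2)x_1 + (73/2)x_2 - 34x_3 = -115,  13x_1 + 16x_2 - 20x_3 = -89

Row-reduce:
R1 ← R1 / (20).
R2 ← R2 + 47/2·R1.
R3 ← R3 − 13·R1.
R2 ← R2 / (567/40).
R1 ← R1 + 19/20·R2.
R3 ← R3 − 567/20·R2.
Rank is 2 with 3 unknowns, leaving x_3 free.

infinitely many solutions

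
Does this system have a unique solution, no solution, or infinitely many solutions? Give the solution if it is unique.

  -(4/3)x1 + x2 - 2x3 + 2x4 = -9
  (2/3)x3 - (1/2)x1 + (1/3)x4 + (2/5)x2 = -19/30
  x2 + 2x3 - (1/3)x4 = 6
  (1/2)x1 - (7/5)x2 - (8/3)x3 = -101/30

Row-reduce:
R1 ← R1 / (-4/3).
R2 ← R2 + 1/2·R1.
R4 ← R4 − 1/2·R1.
R2 ← R2 / (1/40).
R1 ← R1 + 3/4·R2.
R3 ← R3 − 1·R2.
R4 ← R4 + 41/40·R2.
R3 ← R3 / (-164/3).
R1 ← R1 − 44·R3.
R2 ← R2 − 170/3·R3.
R4 ← R4 − 164/3·R3.
Row 4 reduces to 0 = 2, a contradiction. The system is inconsistent.

no solution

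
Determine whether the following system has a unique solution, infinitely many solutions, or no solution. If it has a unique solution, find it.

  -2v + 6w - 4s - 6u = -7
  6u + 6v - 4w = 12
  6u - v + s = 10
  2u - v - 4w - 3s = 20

u = 2, v = -1, w = -3/2, s = -3

Row-reduce the augmented matrix:
R1 ← R1 / (-6).
R2 ← R2 − 6·R1.
R3 ← R3 − 6·R1.
R4 ← R4 − 2·R1.
R2 ← R2 / (4).
R1 ← R1 − 1/3·R2.
R3 ← R3 + 3·R2.
R4 ← R4 + 5/3·R2.
R3 ← R3 / (15/2).
R1 ← R1 + 7/6·R3.
R2 ← R2 − 1/2·R3.
R4 ← R4 + 7/6·R3.
R4 ← R4 / (-104/15).
R1 ← R1 − 1/15·R4.
R2 ← R2 + 3/5·R4.
R3 ← R3 + 4/5·R4.
Reading off the reduced rows gives u = 2, v = -1, w = -3/2, s = -3.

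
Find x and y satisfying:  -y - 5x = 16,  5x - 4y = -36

x = -4, y = 4

From equation 1: y = -16 − 5·x.
Substitute into equation 2 and solve: x = -4.
Then y = 4.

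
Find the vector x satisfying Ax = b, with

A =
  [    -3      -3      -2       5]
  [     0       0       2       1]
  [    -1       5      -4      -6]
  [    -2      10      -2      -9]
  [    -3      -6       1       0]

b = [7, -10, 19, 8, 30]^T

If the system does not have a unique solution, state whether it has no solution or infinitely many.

x_1 = -3, x_2 = -4, x_3 = -3, x_4 = -4

Row-reduce the augmented matrix:
R1 ← R1 / (-3).
R3 ← R3 + 1·R1.
R4 ← R4 + 2·R1.
R5 ← R5 + 3·R1.
Swap R2 and R3.
R2 ← R2 / (6).
R1 ← R1 − 1·R2.
R4 ← R4 − 12·R2.
R5 ← R5 + 3·R2.
R3 ← R3 / (2).
R1 ← R1 − 11/9·R3.
R2 ← R2 + 5/9·R3.
R4 ← R4 − 6·R3.
R5 ← R5 − 4/3·R3.
Swap R4 and R5.
R4 ← R4 / (-19/2).
R1 ← R1 + 1·R4.
R2 ← R2 + 1·R4.
R3 ← R3 − 1/2·R4.
R5 reduces to 0 = 0, so the extra equation is consistent.
Reading off the reduced rows gives x_1 = -3, x_2 = -4, x_3 = -3, x_4 = -4.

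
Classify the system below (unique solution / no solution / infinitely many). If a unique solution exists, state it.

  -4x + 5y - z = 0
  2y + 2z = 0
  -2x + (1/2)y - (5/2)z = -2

no solution

Row-reduce:
R1 ← R1 / (-4).
R3 ← R3 + 2·R1.
R2 ← R2 / (2).
R1 ← R1 + 5/4·R2.
R3 ← R3 + 2·R2.
Row 3 reduces to 0 = -2, a contradiction. The system is inconsistent.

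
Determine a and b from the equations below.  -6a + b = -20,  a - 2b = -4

From equation 1: b = -20 + 6·a.
Substitute into equation 2 and solve: a = 4.
Then b = 4.

a = 4, b = 4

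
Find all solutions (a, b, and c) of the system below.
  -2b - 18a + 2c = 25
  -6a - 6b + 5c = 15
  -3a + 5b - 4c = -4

no solution

Row-reduce:
R1 ← R1 / (-18).
R2 ← R2 + 6·R1.
R3 ← R3 + 3·R1.
R2 ← R2 / (-16/3).
R1 ← R1 − 1/9·R2.
R3 ← R3 − 16/3·R2.
Row 3 reduces to 0 = -3/2, a contradiction. The system is inconsistent.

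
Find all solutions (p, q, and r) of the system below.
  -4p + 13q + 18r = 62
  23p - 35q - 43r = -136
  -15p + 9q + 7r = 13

no solution

Row-reduce:
R1 ← R1 / (-4).
R2 ← R2 − 23·R1.
R3 ← R3 + 15·R1.
R2 ← R2 / (159/4).
R1 ← R1 + 13/4·R2.
R3 ← R3 + 159/4·R2.
Row 3 reduces to 0 = 1, a contradiction. The system is inconsistent.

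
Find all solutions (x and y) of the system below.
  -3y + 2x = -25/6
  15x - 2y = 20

x = 5/3, y = 5/2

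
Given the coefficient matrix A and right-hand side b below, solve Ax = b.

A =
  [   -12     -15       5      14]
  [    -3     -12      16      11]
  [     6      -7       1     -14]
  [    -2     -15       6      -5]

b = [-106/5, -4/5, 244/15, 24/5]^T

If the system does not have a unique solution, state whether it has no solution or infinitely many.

Row-reduce the augmented matrix:
R1 ← R1 / (-12).
R2 ← R2 + 3·R1.
R3 ← R3 − 6·R1.
R4 ← R4 + 2·R1.
R2 ← R2 / (-33/4).
R1 ← R1 − 5/4·R2.
R3 ← R3 + 29/2·R2.
R4 ← R4 + 25/2·R2.
R3 ← R3 / (-740/33).
R1 ← R1 − 20/11·R3.
R2 ← R2 + 59/33·R3.
R4 ← R4 + 189/11·R3.
R4 ← R4 / (-97/30).
R1 ← R1 + 5/3·R4.
R2 ← R2 − 7/10·R4.
R3 ← R3 − 9/10·R4.
Reading off the reduced rows gives x_1 = 3/5, x_2 = 1/3, x_3 = 1, x_4 = -1.

x_1 = 3/5, x_2 = 1/3, x_3 = 1, x_4 = -1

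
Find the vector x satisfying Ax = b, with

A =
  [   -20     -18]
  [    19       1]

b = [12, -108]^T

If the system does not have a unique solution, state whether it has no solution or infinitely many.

x_1 = -6, x_2 = 6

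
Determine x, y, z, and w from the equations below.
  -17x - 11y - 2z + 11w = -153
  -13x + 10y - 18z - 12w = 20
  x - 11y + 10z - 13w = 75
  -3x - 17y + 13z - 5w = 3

x = 6, y = -1, z = -2, w = -6

Row-reduce the augmented matrix:
R1 ← R1 / (-17).
R2 ← R2 + 13·R1.
R3 ← R3 − 1·R1.
R4 ← R4 + 3·R1.
R2 ← R2 / (313/17).
R1 ← R1 − 11/17·R2.
R3 ← R3 + 198/17·R2.
R4 ← R4 + 256/17·R2.
R3 ← R3 / (-168/313).
R1 ← R1 − 218/313·R3.
R2 ← R2 + 280/313·R3.
R4 ← R4 + 37/313·R3.
R4 ← R4 / (-253/14).
R1 ← R1 + 229/7·R4.
R2 ← R2 − 41·R4.
R3 ← R3 − 659/14·R4.
Reading off the reduced rows gives x = 6, y = -1, z = -2, w = -6.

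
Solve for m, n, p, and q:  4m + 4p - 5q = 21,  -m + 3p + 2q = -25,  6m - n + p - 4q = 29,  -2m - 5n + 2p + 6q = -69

m = 3, n = 5, p = -4, q = -5

Row-reduce the augmented matrix:
R1 ← R1 / (4).
R2 ← R2 + 1·R1.
R3 ← R3 − 6·R1.
R4 ← R4 + 2·R1.
Swap R2 and R3.
R2 ← R2 / (-1).
R4 ← R4 + 5·R2.
R3 ← R3 / (4).
R1 ← R1 − 1·R3.
R2 ← R2 − 5·R3.
R4 ← R4 − 29·R3.
R4 ← R4 / (-311/16).
R1 ← R1 + 23/16·R4.
R2 ← R2 + 71/16·R4.
R3 ← R3 − 3/16·R4.
Reading off the reduced rows gives m = 3, n = 5, p = -4, q = -5.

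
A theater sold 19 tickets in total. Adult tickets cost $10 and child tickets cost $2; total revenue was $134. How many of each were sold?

Let a = adult tickets, c = child tickets.
  a + c = 19
  10a + 2c = 134
From equation 1: a = 19 − c.
Substitute into equation 2 and solve: c = 7.
Then a = 12.

adult tickets: 12, child tickets: 7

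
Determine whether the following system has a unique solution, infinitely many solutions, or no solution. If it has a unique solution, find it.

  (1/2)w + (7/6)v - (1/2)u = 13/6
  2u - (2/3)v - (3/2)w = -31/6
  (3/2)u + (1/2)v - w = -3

infinitely many solutions

Row-reduce:
R1 ← R1 / (-1/2).
R2 ← R2 − 2·R1.
R3 ← R3 − 3/2·R1.
R2 ← R2 / (4).
R1 ← R1 + 7/3·R2.
R3 ← R3 − 4·R2.
Rank is 2 with 3 unknowns, leaving w free.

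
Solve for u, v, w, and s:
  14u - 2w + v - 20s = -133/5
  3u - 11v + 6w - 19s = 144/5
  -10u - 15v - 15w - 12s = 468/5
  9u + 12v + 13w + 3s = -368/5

u = -3, v = -13/5, w = -1, s = -4/5

Row-reduce the augmented matrix:
R1 ← R1 / (14).
R2 ← R2 − 3·R1.
R3 ← R3 + 10·R1.
R4 ← R4 − 9·R1.
R2 ← R2 / (-157/14).
R1 ← R1 − 1/14·R2.
R3 ← R3 + 100/7·R2.
R4 ← R4 − 159/14·R2.
R3 ← R3 / (-3865/157).
R1 ← R1 + 16/157·R3.
R2 ← R2 + 90/157·R3.
R4 ← R4 − 3265/157·R3.
R4 ← R4 / (-4186/773).
R1 ← R1 + 5763/3865·R4.
R2 ← R2 − 1150/773·R4.
R3 ← R3 − 1184/3865·R4.
Reading off the reduced rows gives u = -3, v = -13/5, w = -1, s = -4/5.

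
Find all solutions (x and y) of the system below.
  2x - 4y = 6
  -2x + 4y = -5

Row-reduce:
R1 ← R1 / (2).
R2 ← R2 + 2·R1.
Row 2 reduces to 0 = 1, a contradiction. The system is inconsistent.

no solution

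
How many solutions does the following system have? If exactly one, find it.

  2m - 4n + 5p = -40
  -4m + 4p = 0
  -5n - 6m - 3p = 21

Row-reduce the augmented matrix:
R1 ← R1 / (2).
R2 ← R2 + 4·R1.
R3 ← R3 + 6·R1.
R2 ← R2 / (-8).
R1 ← R1 + 2·R2.
R3 ← R3 + 17·R2.
R3 ← R3 / (-71/4).
R1 ← R1 + 1·R3.
R2 ← R2 + 7/4·R3.
Reading off the reduced rows gives m = -4, n = 3, p = -4.

m = -4, n = 3, p = -4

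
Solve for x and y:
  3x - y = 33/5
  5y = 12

x = 3, y = 12/5

Row-reduce the augmented matrix:
R1 ← R1 / (3).
R2 ← R2 / (5).
R1 ← R1 + 1/3·R2.
Reading off the reduced rows gives x = 3, y = 12/5.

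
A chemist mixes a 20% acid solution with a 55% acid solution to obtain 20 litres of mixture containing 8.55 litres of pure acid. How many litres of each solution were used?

Let a = litres of solution A, b = litres of solution B.
  a + b = 20
  (1/5)a + (11/20)b = 171/20
Row-reduce the augmented matrix:
R2 ← R2 − 1/5·R1.
R2 ← R2 / (7/20).
R1 ← R1 − 1·R2.
Reading off the reduced rows gives a = 7, b = 13.

litres of solution A: 7, litres of solution B: 13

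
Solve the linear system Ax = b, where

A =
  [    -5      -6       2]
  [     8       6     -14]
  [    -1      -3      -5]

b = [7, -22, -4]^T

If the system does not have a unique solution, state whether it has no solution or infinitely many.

infinitely many solutions

Row-reduce:
R1 ← R1 / (-5).
R2 ← R2 − 8·R1.
R3 ← R3 + 1·R1.
R2 ← R2 / (-18/5).
R1 ← R1 − 6/5·R2.
R3 ← R3 + 9/5·R2.
Rank is 2 with 3 unknowns, leaving x_3 free.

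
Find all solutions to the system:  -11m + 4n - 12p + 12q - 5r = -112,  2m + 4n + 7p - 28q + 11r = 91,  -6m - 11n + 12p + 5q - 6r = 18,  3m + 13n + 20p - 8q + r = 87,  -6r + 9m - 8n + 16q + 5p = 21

infinitely many solutions

Row-reduce:
R1 ← R1 / (-11).
R2 ← R2 − 2·R1.
R3 ← R3 + 6·R1.
R4 ← R4 − 3·R1.
R5 ← R5 − 9·R1.
R2 ← R2 / (52/11).
R1 ← R1 + 4/11·R2.
R3 ← R3 + 145/11·R2.
R4 ← R4 − 155/11·R2.
R5 ← R5 + 52/11·R2.
R3 ← R3 / (1663/52).
R1 ← R1 − 19/13·R3.
R2 ← R2 − 53/52·R3.
R4 ← R4 − 123/52·R3.
R4 ← R4 / (129165/1663).
R1 ← R1 − 472/1663·R4.
R2 ← R2 + 5185/1663·R4.
R3 ← R3 + 3824/1663·R4.
Rank is 4 with 5 unknowns, leaving r free.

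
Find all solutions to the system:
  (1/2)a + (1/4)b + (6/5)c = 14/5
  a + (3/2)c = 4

Row-reduce:
R1 ← R1 / (1/2).
R2 ← R2 − 1·R1.
R2 ← R2 / (-1/2).
R1 ← R1 − 1/2·R2.
Rank is 2 with 3 unknowns, leaving c free.

infinitely many solutions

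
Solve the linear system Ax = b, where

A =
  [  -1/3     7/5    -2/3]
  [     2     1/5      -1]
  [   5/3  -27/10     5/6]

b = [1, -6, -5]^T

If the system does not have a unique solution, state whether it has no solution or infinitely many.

Row-reduce:
R1 ← R1 / (-1/3).
R2 ← R2 − 2·R1.
R3 ← R3 − 5/3·R1.
R2 ← R2 / (43/5).
R1 ← R1 + 21/5·R2.
R3 ← R3 − 43/10·R2.
Rank is 2 with 3 unknowns, leaving x_3 free.

infinitely many solutions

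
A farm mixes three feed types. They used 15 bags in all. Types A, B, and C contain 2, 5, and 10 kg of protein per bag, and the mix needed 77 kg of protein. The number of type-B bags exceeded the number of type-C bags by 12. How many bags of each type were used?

Let a = type-A bags, b = type-B bags, c = type-C bags.
  c + b + a = 15
  2a + 5b + 10c = 77
  b - c = 12
Row-reduce the augmented matrix:
R2 ← R2 − 2·R1.
R2 ← R2 / (3).
R1 ← R1 − 1·R2.
R3 ← R3 − 1·R2.
R3 ← R3 / (-11/3).
R1 ← R1 + 5/3·R3.
R2 ← R2 − 8/3·R3.
Reading off the reduced rows gives a = 1, b = 13, c = 1.

type-A bags: 1, type-B bags: 13, type-C bags: 1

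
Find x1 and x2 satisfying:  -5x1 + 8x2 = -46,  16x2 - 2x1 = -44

Row-reduce the augmented matrix:
R1 ← R1 / (-5).
R2 ← R2 + 2·R1.
R2 ← R2 / (64/5).
R1 ← R1 + 8/5·R2.
Reading off the reduced rows gives x1 = 6, x2 = -2.

x1 = 6, x2 = -2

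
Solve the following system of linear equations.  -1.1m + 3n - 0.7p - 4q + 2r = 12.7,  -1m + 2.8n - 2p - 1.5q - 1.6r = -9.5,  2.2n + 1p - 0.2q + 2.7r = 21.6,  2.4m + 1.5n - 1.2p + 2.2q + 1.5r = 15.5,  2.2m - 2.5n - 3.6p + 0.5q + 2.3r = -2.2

m = 5, n = 3, p = 4, q = -1, r = 4

Row-reduce the augmented matrix:
R1 ← R1 / (-11/10).
R2 ← R2 + 1·R1.
R4 ← R4 − 12/5·R1.
R5 ← R5 − 11/5·R1.
R2 ← R2 / (4/55).
R1 ← R1 + 30/11·R2.
R3 ← R3 − 11/5·R2.
R4 ← R4 − 177/22·R2.
R5 ← R5 − 7/2·R2.
R3 ← R3 / (169/4).
R1 ← R1 + 101/2·R3.
R2 ← R2 + 75/4·R3.
R4 ← R4 − 1185/8·R3.
R5 ← R5 − 485/8·R3.
R4 ← R4 / (-52699/3380).
R1 ← R1 − 10591/1690·R4.
R2 ← R2 − 205/338·R4.
R3 ← R3 + 2593/1690·R4.
R5 ← R5 + 11691/676·R4.
R5 ← R5 / (1375606/263495).
R1 ← R1 − 869527/526990·R5.
R2 ← R2 − 29167/52699·R5.
R3 ← R3 − 699929/526990·R5.
R4 ← R4 + 40635/52699·R5.
Reading off the reduced rows gives m = 5, n = 3, p = 4, q = -1, r = 4.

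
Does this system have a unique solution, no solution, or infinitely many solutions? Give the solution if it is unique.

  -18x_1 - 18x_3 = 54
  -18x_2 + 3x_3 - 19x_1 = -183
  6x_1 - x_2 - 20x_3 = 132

x_1 = 3, x_2 = 6, x_3 = -6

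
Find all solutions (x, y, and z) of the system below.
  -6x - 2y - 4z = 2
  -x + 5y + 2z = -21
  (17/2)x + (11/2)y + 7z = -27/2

Row-reduce:
R1 ← R1 / (-6).
R2 ← R2 + 1·R1.
R3 ← R3 − 17/2·R1.
R2 ← R2 / (16/3).
R1 ← R1 − 1/3·R2.
R3 ← R3 − 8/3·R2.
Rank is 2 with 3 unknowns, leaving z free.

infinitely many solutions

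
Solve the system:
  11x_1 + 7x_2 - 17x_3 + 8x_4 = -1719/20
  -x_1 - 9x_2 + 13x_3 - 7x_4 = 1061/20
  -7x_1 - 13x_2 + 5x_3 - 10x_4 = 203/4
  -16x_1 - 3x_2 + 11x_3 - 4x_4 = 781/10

x_1 = -11/4, x_2 = -5/2, x_3 = 3, x_4 = 8/5

Row-reduce the augmented matrix:
R1 ← R1 / (11).
R2 ← R2 + 1·R1.
R3 ← R3 + 7·R1.
R4 ← R4 + 16·R1.
R2 ← R2 / (-92/11).
R1 ← R1 − 7/11·R2.
R3 ← R3 + 94/11·R2.
R4 ← R4 − 79/11·R2.
R3 ← R3 / (-403/23).
R1 ← R1 + 31/46·R3.
R2 ← R2 + 63/46·R3.
R4 ← R4 + 179/46·R3.
R4 ← R4 / (1545/806).
R1 ← R1 − 5/26·R4.
R2 ← R2 − 255/403·R4.
R3 ← R3 + 69/806·R4.
Reading off the reduced rows gives x_1 = -11/4, x_2 = -5/2, x_3 = 3, x_4 = 8/5.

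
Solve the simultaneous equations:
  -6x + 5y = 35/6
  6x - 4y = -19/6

Row-reduce the augmented matrix:
R1 ← R1 / (-6).
R2 ← R2 − 6·R1.
R1 ← R1 + 5/6·R2.
Reading off the reduced rows gives x = 5/4, y = 8/3.

x = 5/4, y = 8/3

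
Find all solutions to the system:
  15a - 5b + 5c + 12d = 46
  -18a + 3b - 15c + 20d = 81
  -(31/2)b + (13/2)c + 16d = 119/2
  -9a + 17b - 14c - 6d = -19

infinitely many solutions

Row-reduce:
R1 ← R1 / (15).
R2 ← R2 + 18·R1.
R4 ← R4 + 9·R1.
R2 ← R2 / (-3).
R1 ← R1 + 1/3·R2.
R3 ← R3 + 31/2·R2.
R4 ← R4 − 14·R2.
R3 ← R3 / (53).
R1 ← R1 − 4/3·R3.
R2 ← R2 − 3·R3.
R4 ← R4 + 53·R3.
Rank is 3 with 4 unknowns, leaving d free.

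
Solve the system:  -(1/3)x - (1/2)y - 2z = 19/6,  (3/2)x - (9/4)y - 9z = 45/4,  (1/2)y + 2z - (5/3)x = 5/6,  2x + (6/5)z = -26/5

Row-reduce:
R1 ← R1 / (-1/3).
R2 ← R2 − 3/2·R1.
R3 ← R3 + 5/3·R1.
R4 ← R4 − 2·R1.
R2 ← R2 / (-9/2).
R1 ← R1 − 3/2·R2.
R3 ← R3 − 3·R2.
R4 ← R4 + 3·R2.
Swap R3 and R4.
R3 ← R3 / (6/5).
R2 ← R2 − 4·R3.
Row 4 reduces to 0 = 2, a contradiction. The system is inconsistent.

no solution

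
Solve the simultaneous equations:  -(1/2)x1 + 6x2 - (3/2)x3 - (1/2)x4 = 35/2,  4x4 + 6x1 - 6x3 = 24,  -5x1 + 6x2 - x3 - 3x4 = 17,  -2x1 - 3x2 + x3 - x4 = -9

infinitely many solutions

Row-reduce:
R1 ← R1 / (-1/2).
R2 ← R2 − 6·R1.
R3 ← R3 + 5·R1.
R4 ← R4 + 2·R1.
R2 ← R2 / (72).
R1 ← R1 + 12·R2.
R3 ← R3 + 54·R2.
R4 ← R4 + 27·R2.
R3 ← R3 / (-4).
R1 ← R1 + 1·R3.
R2 ← R2 + 1/3·R3.
R4 ← R4 + 2·R3.
Rank is 3 with 4 unknowns, leaving x4 free.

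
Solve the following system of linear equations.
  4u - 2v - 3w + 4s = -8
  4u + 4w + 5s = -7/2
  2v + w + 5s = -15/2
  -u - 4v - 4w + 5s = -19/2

u = 0, v = -1/2, w = 1, s = -3/2

Row-reduce the augmented matrix:
R1 ← R1 / (4).
R2 ← R2 − 4·R1.
R4 ← R4 + 1·R1.
R2 ← R2 / (2).
R1 ← R1 + 1/2·R2.
R3 ← R3 − 2·R2.
R4 ← R4 + 9/2·R2.
R3 ← R3 / (-6).
R1 ← R1 − 1·R3.
R2 ← R2 − 7/2·R3.
R4 ← R4 − 11·R3.
R4 ← R4 / (187/12).
R1 ← R1 − 23/12·R4.
R2 ← R2 − 17/6·R4.
R3 ← R3 + 2/3·R4.
Reading off the reduced rows gives u = 0, v = -1/2, w = 1, s = -3/2.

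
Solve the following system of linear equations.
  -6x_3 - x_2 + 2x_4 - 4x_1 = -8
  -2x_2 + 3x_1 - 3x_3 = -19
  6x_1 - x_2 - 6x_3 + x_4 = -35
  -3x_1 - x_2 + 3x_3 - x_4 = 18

no solution

Row-reduce:
R1 ← R1 / (-4).
R2 ← R2 − 3·R1.
R3 ← R3 − 6·R1.
R4 ← R4 + 3·R1.
R2 ← R2 / (-11/4).
R1 ← R1 − 1/4·R2.
R3 ← R3 + 5/2·R2.
R4 ← R4 + 1/4·R2.
R3 ← R3 / (-90/11).
R1 ← R1 − 9/11·R3.
R2 ← R2 − 30/11·R3.
R4 ← R4 − 90/11·R3.
Row 4 reduces to 0 = 2, a contradiction. The system is inconsistent.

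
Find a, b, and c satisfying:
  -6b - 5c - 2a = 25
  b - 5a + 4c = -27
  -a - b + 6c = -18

a = 5/2, b = -5/2, c = -3

Row-reduce the augmented matrix:
R1 ← R1 / (-2).
R2 ← R2 + 5·R1.
R3 ← R3 + 1·R1.
R2 ← R2 / (16).
R1 ← R1 − 3·R2.
R3 ← R3 − 2·R2.
R3 ← R3 / (103/16).
R1 ← R1 + 19/32·R3.
R2 ← R2 − 33/32·R3.
Reading off the reduced rows gives a = 5/2, b = -5/2, c = -3.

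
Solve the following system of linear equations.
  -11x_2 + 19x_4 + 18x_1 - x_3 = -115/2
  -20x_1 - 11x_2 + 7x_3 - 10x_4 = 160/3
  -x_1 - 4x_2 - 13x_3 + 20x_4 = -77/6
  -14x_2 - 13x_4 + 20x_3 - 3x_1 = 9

x_1 = -3/2, x_2 = -4/3, x_3 = -7/3, x_4 = -5/2

Row-reduce the augmented matrix:
R1 ← R1 / (18).
R2 ← R2 + 20·R1.
R3 ← R3 + 1·R1.
R4 ← R4 + 3·R1.
R2 ← R2 / (-209/9).
R1 ← R1 + 11/18·R2.
R3 ← R3 + 83/18·R2.
R4 ← R4 + 95/6·R2.
R3 ← R3 / (-2973/209).
R1 ← R1 + 4/19·R3.
R2 ← R2 + 53/209·R3.
R4 ← R4 − 174/11·R3.
R4 ← R4 / (7039/1982).
R1 ← R1 − 2879/5946·R4.
R2 ← R2 + 4843/5946·R4.
R3 ← R3 + 7879/5946·R4.
Reading off the reduced rows gives x_1 = -3/2, x_2 = -4/3, x_3 = -7/3, x_4 = -5/2.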